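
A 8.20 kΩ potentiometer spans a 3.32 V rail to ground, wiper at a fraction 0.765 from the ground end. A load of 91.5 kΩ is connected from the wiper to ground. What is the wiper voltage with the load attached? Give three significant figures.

The wiper splits the pot into (1−α)R = 1.927 kΩ above and αR = 6.273 kΩ below.
Lower section ‖ load = 5.871 kΩ.
V_wiper = 3.32 × 5.871/(1.927 + 5.871) = 2.50 V.

V ≈ 2.50 V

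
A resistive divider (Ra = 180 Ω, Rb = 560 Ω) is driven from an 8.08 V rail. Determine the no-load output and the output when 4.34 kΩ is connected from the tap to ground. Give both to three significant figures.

Unloaded: 6.11 V; loaded: 5.93 V

Open-circuit: V = 8.08 × 560/(180 + 560) = 6.11 V.
With the load, Rb becomes Rb‖R_L = 496.0 Ω, so V = 8.08 × 496.0/676.0 = 5.93 V.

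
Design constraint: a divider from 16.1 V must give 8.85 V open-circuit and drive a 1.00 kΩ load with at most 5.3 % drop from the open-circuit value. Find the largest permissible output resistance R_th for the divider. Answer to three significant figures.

R_th ≤ 56.0 Ω

Loading drop = R_th/(R_th + R_L) ≤ 0.0530, so R_th ≤ R_L · ε/(1−ε) = 1.00 kΩ × 0.0530/0.9470 = 56.0 Ω.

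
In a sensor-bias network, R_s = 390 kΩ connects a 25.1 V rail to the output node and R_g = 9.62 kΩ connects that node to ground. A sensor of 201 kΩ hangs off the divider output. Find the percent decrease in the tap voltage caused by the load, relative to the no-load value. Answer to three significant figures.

4.46 %

The divider's output (Thévenin) resistance is R_s‖R_g = 9.388 kΩ.
Fractional drop under load = R_th/(R_th + R_L) = 9.388 / (9.388 + 201) = 0.04462.
So the output falls by 4.46 %.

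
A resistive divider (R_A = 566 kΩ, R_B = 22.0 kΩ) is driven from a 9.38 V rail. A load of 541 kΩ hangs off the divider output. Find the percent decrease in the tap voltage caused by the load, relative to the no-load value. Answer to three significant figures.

The divider's output (Thévenin) resistance is R_A‖R_B = 21.18 kΩ.
Fractional drop under load = R_th/(R_th + R_L) = 21.18 / (21.18 + 541) = 0.03767.
So the output falls by 3.77 %.

3.77 %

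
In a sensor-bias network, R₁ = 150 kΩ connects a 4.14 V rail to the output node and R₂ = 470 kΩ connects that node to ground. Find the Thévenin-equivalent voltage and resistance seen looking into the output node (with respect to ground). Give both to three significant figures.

V_th = 3.14 V, R_th = 114 kΩ

V_th is the open-circuit tap voltage: 4.14 × 470/(150 + 470) = 3.14 V.
With the supply zeroed, R₁ and R₂ appear in parallel from the tap: R_th = R₁‖R₂ = (150 × 470)/620.0 = 114 kΩ.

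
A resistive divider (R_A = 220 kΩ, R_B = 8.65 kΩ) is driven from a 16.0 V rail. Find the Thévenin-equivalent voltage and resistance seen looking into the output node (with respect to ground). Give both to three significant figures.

V_th is the open-circuit tap voltage: 16.0 × 8.65/(220 + 8.65) = 0.605 V.
With the supply zeroed, R_A and R_B appear in parallel from the tap: R_th = R_A‖R_B = (220 × 8.65)/228.7 = 8.32 kΩ.

V_th = 0.605 V, R_th = 8.32 kΩ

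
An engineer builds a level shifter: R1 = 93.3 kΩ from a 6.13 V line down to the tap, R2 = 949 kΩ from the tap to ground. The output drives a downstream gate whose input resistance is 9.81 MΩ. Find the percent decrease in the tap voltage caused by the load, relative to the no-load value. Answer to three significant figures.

0.859 %

The divider's output (Thévenin) resistance is R1‖R2 = 84.95 kΩ.
Fractional drop under load = R_th/(R_th + R_L) = 84.95 / (84.95 + 9810) = 0.008585.
So the output falls by 0.859 %.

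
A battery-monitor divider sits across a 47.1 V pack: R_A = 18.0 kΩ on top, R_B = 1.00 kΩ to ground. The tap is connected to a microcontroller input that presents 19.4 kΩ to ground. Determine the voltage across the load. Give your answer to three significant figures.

V_out ≈ 2.36 V

The load sits in parallel with R_B: R_B‖R_L = (1.00 × 19.4) / (1.00 + 19.4) = 0.9510 kΩ.
V_out = 47.1 × 0.9510 / (18.0 + 0.9510) = 47.1 × 0.9510/18.95 = 2.36 V.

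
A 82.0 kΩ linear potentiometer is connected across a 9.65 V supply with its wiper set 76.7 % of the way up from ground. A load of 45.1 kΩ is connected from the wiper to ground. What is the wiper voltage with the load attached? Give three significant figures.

V ≈ 5.59 V

The wiper splits the pot into (1−α)R = 19.11 kΩ above and αR = 62.89 kΩ below.
Lower section ‖ load = 26.27 kΩ.
V_wiper = 9.65 × 26.27/(19.11 + 26.27) = 5.59 V.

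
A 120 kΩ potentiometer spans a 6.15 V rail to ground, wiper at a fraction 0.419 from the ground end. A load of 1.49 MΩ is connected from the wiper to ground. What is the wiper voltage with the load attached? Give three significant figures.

V ≈ 2.53 V

The wiper splits the pot into (1−α)R = 69.72 kΩ above and αR = 50.28 kΩ below.
Lower section ‖ load = 48.64 kΩ.
V_wiper = 6.15 × 48.64/(69.72 + 48.64) = 2.53 V.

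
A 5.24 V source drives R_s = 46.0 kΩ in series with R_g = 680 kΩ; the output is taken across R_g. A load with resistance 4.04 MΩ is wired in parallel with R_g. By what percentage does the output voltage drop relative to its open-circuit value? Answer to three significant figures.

The divider's output (Thévenin) resistance is R_s‖R_g = 43.09 kΩ.
Fractional drop under load = R_th/(R_th + R_L) = 43.09 / (43.09 + 4040) = 0.01055.
So the output falls by 1.06 %.

1.06 %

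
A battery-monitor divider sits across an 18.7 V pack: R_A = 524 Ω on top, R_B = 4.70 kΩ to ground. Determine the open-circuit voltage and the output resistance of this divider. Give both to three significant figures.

V_th is the open-circuit tap voltage: 18.7 × 4700/(524 + 4700) = 16.8 V.
With the supply zeroed, R_A and R_B appear in parallel from the tap: R_th = R_A‖R_B = (524 × 4700)/5224 = 471 Ω.

V_th = 16.8 V, R_th = 471 Ω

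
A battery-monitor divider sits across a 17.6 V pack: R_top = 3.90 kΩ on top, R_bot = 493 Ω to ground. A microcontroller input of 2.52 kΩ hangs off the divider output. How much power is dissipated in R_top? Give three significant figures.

Total resistance from the source is R_top + (R_bot‖R_L) = 4312 Ω, so I = 17.6/4312 Ω = 4.081 mA.
P = I²·R_top = (4.081 mA)² × 3.90 kΩ = 65.0 mW.

P ≈ 65.0 mW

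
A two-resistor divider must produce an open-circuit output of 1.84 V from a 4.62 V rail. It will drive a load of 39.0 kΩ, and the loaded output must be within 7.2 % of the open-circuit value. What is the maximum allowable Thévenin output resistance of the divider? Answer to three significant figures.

R_th ≤ 3.03 kΩ

Loading drop = R_th/(R_th + R_L) ≤ 0.0720, so R_th ≤ R_L · ε/(1−ε) = 39.0 kΩ × 0.0720/0.9280 = 3.03 kΩ.
(Any R1, R2 with R2/(R1+R2) = 0.398 and R1‖R2 ≤ 3.03 kΩ will meet the spec.)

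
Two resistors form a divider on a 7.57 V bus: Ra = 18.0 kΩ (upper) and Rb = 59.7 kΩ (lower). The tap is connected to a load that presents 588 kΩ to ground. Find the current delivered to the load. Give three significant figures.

I_L ≈ 9.66 µA

Rb‖R_L = 54.20 kΩ; V_out = 7.57 × 54.20/72.20 = 5.683 V.
I_L = V_out / R_L = 5.683 / 588 kΩ = 9.66 µA.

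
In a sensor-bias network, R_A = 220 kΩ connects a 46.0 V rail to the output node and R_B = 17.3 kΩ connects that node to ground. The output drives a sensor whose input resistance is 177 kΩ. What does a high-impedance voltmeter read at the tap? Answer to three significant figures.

V_out ≈ 3.07 V

The load sits in parallel with R_B: R_B‖R_L = (17.3 × 177) / (17.3 + 177) = 15.76 kΩ.
V_out = 46.0 × 15.76 / (220 + 15.76) = 46.0 × 15.76/235.8 = 3.07 V.
(Unloaded it would have been 3.35 V.)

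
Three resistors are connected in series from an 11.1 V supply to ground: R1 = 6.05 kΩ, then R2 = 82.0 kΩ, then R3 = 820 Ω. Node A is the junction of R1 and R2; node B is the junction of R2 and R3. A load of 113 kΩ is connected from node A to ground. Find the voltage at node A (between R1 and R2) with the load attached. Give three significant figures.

V ≈ 9.85 V

Below node A the series string R2+R3 = 82820 Ω sits in parallel with the 113000 Ω load: 47790 Ω.
V_A = 11.1 × 47790/(6050 + 47790) = 9.85 V.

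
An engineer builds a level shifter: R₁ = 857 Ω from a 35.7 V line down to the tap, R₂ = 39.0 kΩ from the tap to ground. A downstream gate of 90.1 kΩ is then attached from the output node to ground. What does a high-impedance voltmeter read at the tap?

V_out ≈ 34.6 V

The load sits in parallel with R₂: R₂‖R_L = (39000 × 90100) / (39000 + 90100) = 27220 Ω.
V_out = 35.7 × 27220 / (857 + 27220) = 35.7 × 27220/28080 = 34.6 V.
(Unloaded it would have been 34.9 V.)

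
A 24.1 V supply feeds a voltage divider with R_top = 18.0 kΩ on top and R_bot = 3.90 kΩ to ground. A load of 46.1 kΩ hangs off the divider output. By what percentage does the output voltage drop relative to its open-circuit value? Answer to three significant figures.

6.50 %

The divider's output (Thévenin) resistance is R_top‖R_bot = 3.205 kΩ.
Fractional drop under load = R_th/(R_th + R_L) = 3.205 / (3.205 + 46.1) = 0.06501.
So the output falls by 6.50 %.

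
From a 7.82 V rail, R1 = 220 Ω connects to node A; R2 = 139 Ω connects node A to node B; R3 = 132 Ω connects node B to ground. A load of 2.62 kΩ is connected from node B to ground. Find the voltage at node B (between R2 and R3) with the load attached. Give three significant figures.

At node B, R3 is in parallel with the load: R3‖R_L = 125.7 Ω.
Below node A the resistance is R2 + (R3‖R_L) = 264.7 Ω, so V_A = 7.82 × 264.7/484.7 = 4.270 V.
Then V_B = V_A × (R3‖R_L)/(R2 + R3‖R_L) = 4.270 × 125.7/264.7 = 2.03 V.

V ≈ 2.03 V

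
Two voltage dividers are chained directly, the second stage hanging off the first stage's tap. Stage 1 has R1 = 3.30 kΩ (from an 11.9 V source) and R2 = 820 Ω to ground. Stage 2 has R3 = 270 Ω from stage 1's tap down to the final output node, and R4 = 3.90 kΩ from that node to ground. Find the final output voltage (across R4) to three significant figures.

Stage 2 presents R3+R4 = 4170 Ω as a load on stage 1's tap.
Stage 1's lower leg becomes R2‖(R3+R4) = 685.3 Ω, so V_mid = 11.9 × 685.3/3985 = 2.046 V.
Stage 2 is itself unloaded: V_out = V_mid × R4/(R3+R4) = 2.046 × 3900/4170 = 1.91 V.

V_out ≈ 1.91 V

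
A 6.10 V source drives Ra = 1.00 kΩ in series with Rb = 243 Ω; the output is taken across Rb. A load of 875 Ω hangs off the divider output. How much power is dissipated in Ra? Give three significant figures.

P ≈ 26.3 mW

Total resistance from the source is Ra + (Rb‖R_L) = 1190 Ω, so I = 6.10/1190 Ω = 5.125 mA.
P = I²·Ra = (5.125 mA)² × 1.00 kΩ = 26.3 mW.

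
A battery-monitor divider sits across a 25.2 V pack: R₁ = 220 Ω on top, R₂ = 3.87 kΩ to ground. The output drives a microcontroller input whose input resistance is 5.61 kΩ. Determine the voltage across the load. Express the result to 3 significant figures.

V_out ≈ 23.0 V

The load sits in parallel with R₂: R₂‖R_L = (3870 × 5610) / (3870 + 5610) = 2290 Ω.
V_out = 25.2 × 2290 / (220 + 2290) = 25.2 × 2290/2510 = 23.0 V.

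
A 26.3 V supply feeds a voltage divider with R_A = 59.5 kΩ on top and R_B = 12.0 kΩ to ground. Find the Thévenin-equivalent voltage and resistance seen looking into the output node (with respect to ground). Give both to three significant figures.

V_th is the open-circuit tap voltage: 26.3 × 12.0/(59.5 + 12.0) = 4.41 V.
With the supply zeroed, R_A and R_B appear in parallel from the tap: R_th = R_A‖R_B = (59.5 × 12.0)/71.50 = 9.99 kΩ.

V_th = 4.41 V, R_th = 9.99 kΩ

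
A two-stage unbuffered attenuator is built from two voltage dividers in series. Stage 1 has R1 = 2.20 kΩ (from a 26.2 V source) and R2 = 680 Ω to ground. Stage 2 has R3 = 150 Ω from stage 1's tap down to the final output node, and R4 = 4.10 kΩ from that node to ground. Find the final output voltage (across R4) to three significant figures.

Stage 2 presents R3+R4 = 4250 Ω as a load on stage 1's tap.
Stage 1's lower leg becomes R2‖(R3+R4) = 586.2 Ω, so V_mid = 26.2 × 586.2/2786 = 5.512 V.
Stage 2 is itself unloaded: V_out = V_mid × R4/(R3+R4) = 5.512 × 4100/4250 = 5.32 V.

V_out ≈ 5.32 V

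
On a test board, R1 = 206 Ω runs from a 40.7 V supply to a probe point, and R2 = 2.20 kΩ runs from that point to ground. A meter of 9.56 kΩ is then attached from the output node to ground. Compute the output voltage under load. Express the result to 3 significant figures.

The load sits in parallel with R2: R2‖R_L = (2200 × 9560) / (2200 + 9560) = 1788 Ω.
V_out = 40.7 × 1788 / (206 + 1788) = 40.7 × 1788/1994 = 36.5 V.

V_out ≈ 36.5 V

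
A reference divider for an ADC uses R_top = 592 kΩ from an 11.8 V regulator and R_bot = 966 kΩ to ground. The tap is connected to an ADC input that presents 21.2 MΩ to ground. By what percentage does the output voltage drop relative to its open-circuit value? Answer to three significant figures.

1.70 %

The divider's output (Thévenin) resistance is R_top‖R_bot = 367.1 kΩ.
Fractional drop under load = R_th/(R_th + R_L) = 367.1 / (367.1 + 21200) = 0.01702.
So the output falls by 1.70 %.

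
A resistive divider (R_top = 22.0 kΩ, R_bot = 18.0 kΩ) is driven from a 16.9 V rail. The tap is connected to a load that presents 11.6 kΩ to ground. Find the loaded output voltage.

The load sits in parallel with R_bot: R_bot‖R_L = (18.0 × 11.6) / (18.0 + 11.6) = 7.054 kΩ.
V_out = 16.9 × 7.054 / (22.0 + 7.054) = 16.9 × 7.054/29.05 = 4.10 V.

V_out ≈ 4.10 V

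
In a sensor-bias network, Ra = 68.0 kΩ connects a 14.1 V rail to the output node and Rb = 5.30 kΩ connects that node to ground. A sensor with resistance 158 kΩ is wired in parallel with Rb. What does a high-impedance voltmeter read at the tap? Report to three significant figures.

The load sits in parallel with Rb: Rb‖R_L = (5.30 × 158) / (5.30 + 158) = 5.128 kΩ.
V_out = 14.1 × 5.128 / (68.0 + 5.128) = 14.1 × 5.128/73.13 = 0.989 V.

V_out ≈ 0.989 V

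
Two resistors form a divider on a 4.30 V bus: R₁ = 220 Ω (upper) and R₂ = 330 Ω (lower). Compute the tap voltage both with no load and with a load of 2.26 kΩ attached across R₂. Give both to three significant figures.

Open-circuit: V = 4.30 × 330/(220 + 330) = 2.58 V.
With the load, R₂ becomes R₂‖R_L = 288.0 Ω, so V = 4.30 × 288.0/508.0 = 2.44 V.

Unloaded: 2.58 V; loaded: 2.44 V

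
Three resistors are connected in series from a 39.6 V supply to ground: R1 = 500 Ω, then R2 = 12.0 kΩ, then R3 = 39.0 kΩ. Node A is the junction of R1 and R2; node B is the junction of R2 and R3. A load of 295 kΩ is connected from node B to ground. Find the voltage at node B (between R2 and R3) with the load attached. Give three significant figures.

At node B, R3 is in parallel with the load: R3‖R_L = 34450 Ω.
Below node A the resistance is R2 + (R3‖R_L) = 46450 Ω, so V_A = 39.6 × 46450/46950 = 39.18 V.
Then V_B = V_A × (R3‖R_L)/(R2 + R3‖R_L) = 39.18 × 34450/46450 = 29.1 V.

V ≈ 29.1 V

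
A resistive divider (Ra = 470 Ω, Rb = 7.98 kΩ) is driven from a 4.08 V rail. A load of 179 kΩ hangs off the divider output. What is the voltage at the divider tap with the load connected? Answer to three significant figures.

The load sits in parallel with Rb: Rb‖R_L = (7980 × 179000) / (7980 + 179000) = 7639 Ω.
V_out = 4.08 × 7639 / (470 + 7639) = 4.08 × 7639/8109 = 3.84 V.

V_out ≈ 3.84 V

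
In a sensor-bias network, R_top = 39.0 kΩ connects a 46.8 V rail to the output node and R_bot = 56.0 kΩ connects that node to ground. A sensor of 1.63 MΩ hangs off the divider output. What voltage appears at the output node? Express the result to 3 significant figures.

The load sits in parallel with R_bot: R_bot‖R_L = (56.0 × 1630) / (56.0 + 1630) = 54.14 kΩ.
V_out = 46.8 × 54.14 / (39.0 + 54.14) = 46.8 × 54.14/93.14 = 27.2 V.
(Unloaded it would have been 27.6 V.)

V_out ≈ 27.2 V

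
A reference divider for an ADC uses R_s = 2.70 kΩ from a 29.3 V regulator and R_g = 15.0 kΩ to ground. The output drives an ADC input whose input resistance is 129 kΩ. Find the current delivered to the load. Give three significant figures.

R_g‖R_L = 13.44 kΩ; V_out = 29.3 × 13.44/16.14 = 24.40 V.
I_L = V_out / R_L = 24.40 / 129 kΩ = 0.189 mA.

I_L ≈ 0.189 mA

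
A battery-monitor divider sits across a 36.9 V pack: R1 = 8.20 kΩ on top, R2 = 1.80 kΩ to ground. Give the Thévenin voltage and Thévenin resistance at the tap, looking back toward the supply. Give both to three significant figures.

V_th is the open-circuit tap voltage: 36.9 × 1.80/(8.20 + 1.80) = 6.64 V.
With the supply zeroed, R1 and R2 appear in parallel from the tap: R_th = R1‖R2 = (8.20 × 1.80)/10.00 = 1.48 kΩ.

V_th = 6.64 V, R_th = 1.48 kΩ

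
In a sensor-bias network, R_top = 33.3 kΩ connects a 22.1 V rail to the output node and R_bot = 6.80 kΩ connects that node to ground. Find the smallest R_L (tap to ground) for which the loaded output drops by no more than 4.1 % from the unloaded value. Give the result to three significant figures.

Output resistance R_th = R_top‖R_bot = (33.3 × 6.80)/40.10 = 5.647 kΩ.
The fractional drop is R_th/(R_th + R_L); requiring this ≤ 0.0410 gives R_L ≥ R_th(1/0.0410 − 1) = 5.647 × 23.39 = 132 kΩ.

R_L(min) ≈ 132 kΩ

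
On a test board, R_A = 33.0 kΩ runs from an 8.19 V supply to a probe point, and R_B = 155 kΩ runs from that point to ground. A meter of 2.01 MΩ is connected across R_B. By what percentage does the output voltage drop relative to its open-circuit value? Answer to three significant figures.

The divider's output (Thévenin) resistance is R_A‖R_B = 27.21 kΩ.
Fractional drop under load = R_th/(R_th + R_L) = 27.21 / (27.21 + 2010) = 0.01336.
So the output falls by 1.34 %.

1.34 %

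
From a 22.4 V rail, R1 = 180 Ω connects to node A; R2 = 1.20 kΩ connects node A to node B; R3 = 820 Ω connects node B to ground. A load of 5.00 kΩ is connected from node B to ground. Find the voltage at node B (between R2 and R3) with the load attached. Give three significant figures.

At node B, R3 is in parallel with the load: R3‖R_L = 704.5 Ω.
Below node A the resistance is R2 + (R3‖R_L) = 1904 Ω, so V_A = 22.4 × 1904/2084 = 20.47 V.
Then V_B = V_A × (R3‖R_L)/(R2 + R3‖R_L) = 20.47 × 704.5/1904 = 7.57 V.

V ≈ 7.57 V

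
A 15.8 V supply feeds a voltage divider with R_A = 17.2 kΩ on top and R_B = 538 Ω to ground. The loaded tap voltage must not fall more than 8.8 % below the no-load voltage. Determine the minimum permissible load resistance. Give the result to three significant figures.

Output resistance R_th = R_A‖R_B = (17200 × 538)/17740 = 521.7 Ω.
The fractional drop is R_th/(R_th + R_L); requiring this ≤ 0.0880 gives R_L ≥ R_th(1/0.0880 − 1) = 521.7 × 10.36 = 5.41 kΩ.

R_L(min) ≈ 5.41 kΩ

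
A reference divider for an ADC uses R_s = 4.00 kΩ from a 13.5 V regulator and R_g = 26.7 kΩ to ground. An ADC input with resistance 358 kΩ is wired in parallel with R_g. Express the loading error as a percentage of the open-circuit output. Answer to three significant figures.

The divider's output (Thévenin) resistance is R_s‖R_g = 3.479 kΩ.
Fractional drop under load = R_th/(R_th + R_L) = 3.479 / (3.479 + 358) = 0.009624.
So the output falls by 0.962 %.

0.962 %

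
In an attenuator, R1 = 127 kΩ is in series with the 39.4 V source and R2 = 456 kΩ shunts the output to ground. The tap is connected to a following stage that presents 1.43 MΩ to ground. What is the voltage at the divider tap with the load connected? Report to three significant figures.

V_out ≈ 28.8 V

The load sits in parallel with R2: R2‖R_L = (456 × 1430) / (456 + 1430) = 345.7 kΩ.
V_out = 39.4 × 345.7 / (127 + 345.7) = 39.4 × 345.7/472.7 = 28.8 V.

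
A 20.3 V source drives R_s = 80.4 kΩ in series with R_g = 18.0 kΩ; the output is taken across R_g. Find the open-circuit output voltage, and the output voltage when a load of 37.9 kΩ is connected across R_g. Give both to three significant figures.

Unloaded: 3.71 V; loaded: 2.68 V

Open-circuit: V = 20.3 × 18.0/(80.4 + 18.0) = 3.71 V.
With the load, R_g becomes R_g‖R_L = 12.20 kΩ, so V = 20.3 × 12.20/92.60 = 2.68 V.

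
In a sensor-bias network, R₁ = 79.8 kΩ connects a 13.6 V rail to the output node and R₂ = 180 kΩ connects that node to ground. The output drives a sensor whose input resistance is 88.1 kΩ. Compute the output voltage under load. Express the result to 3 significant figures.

V_out ≈ 5.79 V

The load sits in parallel with R₂: R₂‖R_L = (180 × 88.1) / (180 + 88.1) = 59.15 kΩ.
V_out = 13.6 × 59.15 / (79.8 + 59.15) = 13.6 × 59.15/138.9 = 5.79 V.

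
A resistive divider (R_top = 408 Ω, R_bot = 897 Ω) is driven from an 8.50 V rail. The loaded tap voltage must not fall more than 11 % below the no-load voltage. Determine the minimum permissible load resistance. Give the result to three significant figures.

Output resistance R_th = R_top‖R_bot = (408 × 897)/1305 = 280.4 Ω.
The fractional drop is R_th/(R_th + R_L); requiring this ≤ 0.110 gives R_L ≥ R_th(1/0.110 − 1) = 280.4 × 8.091 = 2.27 kΩ.

R_L(min) ≈ 2.27 kΩ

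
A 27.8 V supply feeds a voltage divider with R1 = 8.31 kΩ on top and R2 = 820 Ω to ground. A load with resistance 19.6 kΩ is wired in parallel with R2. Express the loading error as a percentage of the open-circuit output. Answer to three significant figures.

3.67 %

The divider's output (Thévenin) resistance is R1‖R2 = 746.4 Ω.
Fractional drop under load = R_th/(R_th + R_L) = 746.4 / (746.4 + 19600) = 0.03668.
So the output falls by 3.67 %.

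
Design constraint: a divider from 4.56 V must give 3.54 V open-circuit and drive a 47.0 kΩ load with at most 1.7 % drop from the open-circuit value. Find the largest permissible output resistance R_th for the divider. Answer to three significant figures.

R_th ≤ 813 Ω

Loading drop = R_th/(R_th + R_L) ≤ 0.0170, so R_th ≤ R_L · ε/(1−ε) = 47.0 kΩ × 0.0170/0.9830 = 813 Ω.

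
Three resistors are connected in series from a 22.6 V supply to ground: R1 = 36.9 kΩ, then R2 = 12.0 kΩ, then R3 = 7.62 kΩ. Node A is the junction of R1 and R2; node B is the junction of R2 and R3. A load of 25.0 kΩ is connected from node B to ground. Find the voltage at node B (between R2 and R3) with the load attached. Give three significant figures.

At node B, R3 is in parallel with the load: R3‖R_L = 5.840 kΩ.
Below node A the resistance is R2 + (R3‖R_L) = 17.84 kΩ, so V_A = 22.6 × 17.84/54.74 = 7.365 V.
Then V_B = V_A × (R3‖R_L)/(R2 + R3‖R_L) = 7.365 × 5.840/17.84 = 2.41 V.

V ≈ 2.41 V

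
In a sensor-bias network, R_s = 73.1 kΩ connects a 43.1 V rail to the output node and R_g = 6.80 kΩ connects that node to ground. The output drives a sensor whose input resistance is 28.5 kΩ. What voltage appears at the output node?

The load sits in parallel with R_g: R_g‖R_L = (6.80 × 28.5) / (6.80 + 28.5) = 5.490 kΩ.
V_out = 43.1 × 5.490 / (73.1 + 5.490) = 43.1 × 5.490/78.59 = 3.01 V.
(Unloaded it would have been 3.67 V.)

V_out ≈ 3.01 V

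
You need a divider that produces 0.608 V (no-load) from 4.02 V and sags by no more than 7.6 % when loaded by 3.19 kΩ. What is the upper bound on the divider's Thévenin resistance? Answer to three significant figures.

R_th ≤ 262 Ω

Loading drop = R_th/(R_th + R_L) ≤ 0.0760, so R_th ≤ R_L · ε/(1−ε) = 3.19 kΩ × 0.0760/0.9240 = 262 Ω.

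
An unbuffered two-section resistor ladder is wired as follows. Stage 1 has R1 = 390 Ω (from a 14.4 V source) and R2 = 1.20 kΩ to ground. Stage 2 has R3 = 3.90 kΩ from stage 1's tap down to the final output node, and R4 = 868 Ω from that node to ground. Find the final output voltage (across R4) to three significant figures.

Stage 2 presents R3+R4 = 4768 Ω as a load on stage 1's tap.
Stage 1's lower leg becomes R2‖(R3+R4) = 958.7 Ω, so V_mid = 14.4 × 958.7/1349 = 10.24 V.
Stage 2 is itself unloaded: V_out = V_mid × R4/(R3+R4) = 10.24 × 868/4768 = 1.86 V.

V_out ≈ 1.86 V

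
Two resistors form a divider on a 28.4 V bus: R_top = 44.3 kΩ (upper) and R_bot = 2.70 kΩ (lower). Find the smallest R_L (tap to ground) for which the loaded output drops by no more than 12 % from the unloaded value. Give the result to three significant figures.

Output resistance R_th = R_top‖R_bot = (44.3 × 2.70)/47.00 = 2.545 kΩ.
The fractional drop is R_th/(R_th + R_L); requiring this ≤ 0.120 gives R_L ≥ R_th(1/0.120 − 1) = 2.545 × 7.333 = 18.7 kΩ.

R_L(min) ≈ 18.7 kΩ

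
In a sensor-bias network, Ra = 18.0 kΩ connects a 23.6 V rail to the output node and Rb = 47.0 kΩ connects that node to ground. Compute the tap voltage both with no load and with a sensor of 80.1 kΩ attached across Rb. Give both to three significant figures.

Unloaded: 17.1 V; loaded: 14.7 V

Open-circuit: V = 23.6 × 47.0/(18.0 + 47.0) = 17.1 V.
With the load, Rb becomes Rb‖R_L = 29.62 kΩ, so V = 23.6 × 29.62/47.62 = 14.7 V.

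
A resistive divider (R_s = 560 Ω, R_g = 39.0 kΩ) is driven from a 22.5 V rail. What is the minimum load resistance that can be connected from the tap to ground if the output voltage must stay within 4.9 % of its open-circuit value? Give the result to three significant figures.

R_L(min) ≈ 10.7 kΩ

Output resistance R_th = R_s‖R_g = (560 × 39000)/39560 = 552.1 Ω.
The fractional drop is R_th/(R_th + R_L); requiring this ≤ 0.0490 gives R_L ≥ R_th(1/0.0490 − 1) = 552.1 × 19.41 = 10.7 kΩ.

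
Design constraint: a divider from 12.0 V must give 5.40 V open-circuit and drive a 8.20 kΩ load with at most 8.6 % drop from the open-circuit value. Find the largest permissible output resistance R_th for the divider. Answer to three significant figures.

Loading drop = R_th/(R_th + R_L) ≤ 0.0860, so R_th ≤ R_L · ε/(1−ε) = 8.20 kΩ × 0.0860/0.9140 = 772 Ω.
(Any R1, R2 with R2/(R1+R2) = 0.450 and R1‖R2 ≤ 772 Ω will meet the spec.)

R_th ≤ 772 Ω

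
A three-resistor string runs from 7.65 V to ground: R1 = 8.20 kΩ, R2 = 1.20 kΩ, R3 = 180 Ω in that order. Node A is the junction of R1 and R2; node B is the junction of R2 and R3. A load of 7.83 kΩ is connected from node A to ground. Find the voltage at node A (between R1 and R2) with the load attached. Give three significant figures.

Below node A the series string R2+R3 = 1380 Ω sits in parallel with the 7830 Ω load: 1173 Ω.
V_A = 7.65 × 1173/(8200 + 1173) = 0.958 V.

V ≈ 0.958 V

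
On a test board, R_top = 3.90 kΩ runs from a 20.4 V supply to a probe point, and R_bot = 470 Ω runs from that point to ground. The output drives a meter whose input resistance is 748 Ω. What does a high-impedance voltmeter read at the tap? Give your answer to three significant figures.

V_out ≈ 1.41 V

The load sits in parallel with R_bot: R_bot‖R_L = (470 × 748) / (470 + 748) = 288.6 Ω.
V_out = 20.4 × 288.6 / (3900 + 288.6) = 20.4 × 288.6/4189 = 1.41 V.
(Unloaded it would have been 2.19 V.)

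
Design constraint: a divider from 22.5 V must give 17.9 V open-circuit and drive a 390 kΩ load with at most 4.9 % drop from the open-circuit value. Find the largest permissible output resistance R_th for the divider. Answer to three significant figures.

R_th ≤ 20.1 kΩ

Loading drop = R_th/(R_th + R_L) ≤ 0.0490, so R_th ≤ R_L · ε/(1−ε) = 390 kΩ × 0.0490/0.9510 = 20.1 kΩ.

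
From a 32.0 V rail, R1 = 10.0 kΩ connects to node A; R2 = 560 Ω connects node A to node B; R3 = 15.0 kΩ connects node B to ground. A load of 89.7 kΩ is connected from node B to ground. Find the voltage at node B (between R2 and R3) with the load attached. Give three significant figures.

At node B, R3 is in parallel with the load: R3‖R_L = 12850 Ω.
Below node A the resistance is R2 + (R3‖R_L) = 13410 Ω, so V_A = 32.0 × 13410/23410 = 18.33 V.
Then V_B = V_A × (R3‖R_L)/(R2 + R3‖R_L) = 18.33 × 12850/13410 = 17.6 V.

V ≈ 17.6 V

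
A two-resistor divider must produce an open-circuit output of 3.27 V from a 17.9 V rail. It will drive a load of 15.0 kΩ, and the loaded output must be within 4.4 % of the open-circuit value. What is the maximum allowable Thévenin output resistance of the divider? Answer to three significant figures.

Loading drop = R_th/(R_th + R_L) ≤ 0.0440, so R_th ≤ R_L · ε/(1−ε) = 15.0 kΩ × 0.0440/0.9560 = 690 Ω.

R_th ≤ 690 Ω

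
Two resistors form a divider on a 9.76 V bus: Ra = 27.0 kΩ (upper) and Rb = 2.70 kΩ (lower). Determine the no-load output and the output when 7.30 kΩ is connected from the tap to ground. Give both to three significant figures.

Open-circuit: V = 9.76 × 2.70/(27.0 + 2.70) = 0.887 V.
With the load, Rb becomes Rb‖R_L = 1.971 kΩ, so V = 9.76 × 1.971/28.97 = 0.664 V.

Unloaded: 0.887 V; loaded: 0.664 V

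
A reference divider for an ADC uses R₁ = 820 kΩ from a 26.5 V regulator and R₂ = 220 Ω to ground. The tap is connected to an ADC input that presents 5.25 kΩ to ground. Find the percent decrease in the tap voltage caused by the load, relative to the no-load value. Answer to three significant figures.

4.02 %

The divider's output (Thévenin) resistance is R₁‖R₂ = 219.9 Ω.
Fractional drop under load = R_th/(R_th + R_L) = 219.9 / (219.9 + 5250) = 0.04021.
So the output falls by 4.02 %.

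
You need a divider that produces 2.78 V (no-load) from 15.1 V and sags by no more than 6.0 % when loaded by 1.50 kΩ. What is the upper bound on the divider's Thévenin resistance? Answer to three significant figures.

Loading drop = R_th/(R_th + R_L) ≤ 0.0600, so R_th ≤ R_L · ε/(1−ε) = 1.50 kΩ × 0.0600/0.9400 = 95.7 Ω.
(Any R1, R2 with R2/(R1+R2) = 0.184 and R1‖R2 ≤ 95.7 Ω will meet the spec.)

R_th ≤ 95.7 Ω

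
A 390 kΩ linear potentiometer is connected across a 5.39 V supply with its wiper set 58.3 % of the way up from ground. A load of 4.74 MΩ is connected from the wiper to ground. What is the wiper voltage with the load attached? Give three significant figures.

The wiper splits the pot into (1−α)R = 162.6 kΩ above and αR = 227.4 kΩ below.
Lower section ‖ load = 217.0 kΩ.
V_wiper = 5.39 × 217.0/(162.6 + 217.0) = 3.08 V.

V ≈ 3.08 V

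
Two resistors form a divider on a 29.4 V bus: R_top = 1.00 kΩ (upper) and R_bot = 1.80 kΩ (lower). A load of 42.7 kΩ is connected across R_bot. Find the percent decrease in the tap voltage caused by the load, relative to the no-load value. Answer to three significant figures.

The divider's output (Thévenin) resistance is R_top‖R_bot = 0.6429 kΩ.
Fractional drop under load = R_th/(R_th + R_L) = 0.6429 / (0.6429 + 42.7) = 0.01483.
So the output falls by 1.48 %.

1.48 %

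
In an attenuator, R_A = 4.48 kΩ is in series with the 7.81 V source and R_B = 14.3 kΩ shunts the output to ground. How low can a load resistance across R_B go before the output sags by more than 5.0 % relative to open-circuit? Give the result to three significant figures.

Output resistance R_th = R_A‖R_B = (4.48 × 14.3)/18.78 = 3.411 kΩ.
The fractional drop is R_th/(R_th + R_L); requiring this ≤ 0.0500 gives R_L ≥ R_th(1/0.0500 − 1) = 3.411 × 19.00 = 64.8 kΩ.

R_L(min) ≈ 64.8 kΩ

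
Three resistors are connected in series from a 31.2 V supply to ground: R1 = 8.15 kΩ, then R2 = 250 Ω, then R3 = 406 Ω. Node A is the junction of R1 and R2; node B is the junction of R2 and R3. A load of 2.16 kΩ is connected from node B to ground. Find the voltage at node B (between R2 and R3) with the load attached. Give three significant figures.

V ≈ 1.22 V

At node B, R3 is in parallel with the load: R3‖R_L = 341.8 Ω.
Below node A the resistance is R2 + (R3‖R_L) = 591.8 Ω, so V_A = 31.2 × 591.8/8742 = 2.112 V.
Then V_B = V_A × (R3‖R_L)/(R2 + R3‖R_L) = 2.112 × 341.8/591.8 = 1.22 V.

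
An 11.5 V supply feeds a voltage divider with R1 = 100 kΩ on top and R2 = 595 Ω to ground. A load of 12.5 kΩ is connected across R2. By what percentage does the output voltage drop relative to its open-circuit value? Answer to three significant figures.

The divider's output (Thévenin) resistance is R1‖R2 = 591.5 Ω.
Fractional drop under load = R_th/(R_th + R_L) = 591.5 / (591.5 + 12500) = 0.04518.
So the output falls by 4.52 %.

4.52 %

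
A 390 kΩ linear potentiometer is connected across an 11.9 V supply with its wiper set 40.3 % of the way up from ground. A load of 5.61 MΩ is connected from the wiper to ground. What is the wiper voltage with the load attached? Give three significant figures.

The wiper splits the pot into (1−α)R = 232.8 kΩ above and αR = 157.2 kΩ below.
Lower section ‖ load = 152.9 kΩ.
V_wiper = 11.9 × 152.9/(232.8 + 152.9) = 4.72 V.

V ≈ 4.72 V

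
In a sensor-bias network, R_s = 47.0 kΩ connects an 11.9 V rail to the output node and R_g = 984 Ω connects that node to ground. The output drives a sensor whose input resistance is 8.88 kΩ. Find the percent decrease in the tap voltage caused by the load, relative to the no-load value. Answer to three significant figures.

9.79 %

The divider's output (Thévenin) resistance is R_s‖R_g = 963.8 Ω.
Fractional drop under load = R_th/(R_th + R_L) = 963.8 / (963.8 + 8880) = 0.09791.
So the output falls by 9.79 %.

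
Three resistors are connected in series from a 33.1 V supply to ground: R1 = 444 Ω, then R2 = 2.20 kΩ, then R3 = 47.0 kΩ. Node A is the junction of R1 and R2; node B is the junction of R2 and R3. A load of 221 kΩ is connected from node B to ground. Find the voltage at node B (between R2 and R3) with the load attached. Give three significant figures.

At node B, R3 is in parallel with the load: R3‖R_L = 38760 Ω.
Below node A the resistance is R2 + (R3‖R_L) = 40960 Ω, so V_A = 33.1 × 40960/41400 = 32.75 V.
Then V_B = V_A × (R3‖R_L)/(R2 + R3‖R_L) = 32.75 × 38760/40960 = 31.0 V.

V ≈ 31.0 V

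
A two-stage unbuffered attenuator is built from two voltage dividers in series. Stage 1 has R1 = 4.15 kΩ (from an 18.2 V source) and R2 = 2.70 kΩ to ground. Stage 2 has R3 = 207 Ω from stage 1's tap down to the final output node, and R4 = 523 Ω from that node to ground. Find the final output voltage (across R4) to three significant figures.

Stage 2 presents R3+R4 = 730.0 Ω as a load on stage 1's tap.
Stage 1's lower leg becomes R2‖(R3+R4) = 574.6 Ω, so V_mid = 18.2 × 574.6/4725 = 2.214 V.
Stage 2 is itself unloaded: V_out = V_mid × R4/(R3+R4) = 2.214 × 523/730.0 = 1.59 V.

V_out ≈ 1.59 V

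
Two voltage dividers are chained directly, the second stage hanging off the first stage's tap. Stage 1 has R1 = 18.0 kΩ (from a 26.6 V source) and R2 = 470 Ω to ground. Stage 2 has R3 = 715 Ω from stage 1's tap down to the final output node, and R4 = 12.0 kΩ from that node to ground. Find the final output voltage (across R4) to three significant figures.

V_out ≈ 0.617 V

Stage 2 presents R3+R4 = 12720 Ω as a load on stage 1's tap.
Stage 1's lower leg becomes R2‖(R3+R4) = 453.2 Ω, so V_mid = 26.6 × 453.2/18450 = 0.6533 V.
Stage 2 is itself unloaded: V_out = V_mid × R4/(R3+R4) = 0.6533 × 12000/12720 = 0.617 V.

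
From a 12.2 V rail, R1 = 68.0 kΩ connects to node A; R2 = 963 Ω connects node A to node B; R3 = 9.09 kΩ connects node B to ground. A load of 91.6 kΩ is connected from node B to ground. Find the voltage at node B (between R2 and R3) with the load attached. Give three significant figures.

At node B, R3 is in parallel with the load: R3‖R_L = 8269 Ω.
Below node A the resistance is R2 + (R3‖R_L) = 9232 Ω, so V_A = 12.2 × 9232/77230 = 1.458 V.
Then V_B = V_A × (R3‖R_L)/(R2 + R3‖R_L) = 1.458 × 8269/9232 = 1.31 V.

V ≈ 1.31 V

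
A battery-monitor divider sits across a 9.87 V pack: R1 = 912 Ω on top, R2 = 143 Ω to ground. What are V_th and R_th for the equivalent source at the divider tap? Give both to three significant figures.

V_th = 1.34 V, R_th = 124 Ω

V_th is the open-circuit tap voltage: 9.87 × 143/(912 + 143) = 1.34 V.
With the supply zeroed, R1 and R2 appear in parallel from the tap: R_th = R1‖R2 = (912 × 143)/1055 = 124 Ω.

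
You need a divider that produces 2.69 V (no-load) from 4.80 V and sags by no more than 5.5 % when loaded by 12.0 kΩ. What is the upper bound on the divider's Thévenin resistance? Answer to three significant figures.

Loading drop = R_th/(R_th + R_L) ≤ 0.0550, so R_th ≤ R_L · ε/(1−ε) = 12.0 kΩ × 0.0550/0.9450 = 698 Ω.
(Any R1, R2 with R2/(R1+R2) = 0.560 and R1‖R2 ≤ 698 Ω will meet the spec.)

R_th ≤ 698 Ω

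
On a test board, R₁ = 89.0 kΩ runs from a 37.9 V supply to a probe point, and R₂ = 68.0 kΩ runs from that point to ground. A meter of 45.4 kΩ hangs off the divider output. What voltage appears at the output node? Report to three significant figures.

The load sits in parallel with R₂: R₂‖R_L = (68.0 × 45.4) / (68.0 + 45.4) = 27.22 kΩ.
V_out = 37.9 × 27.22 / (89.0 + 27.22) = 37.9 × 27.22/116.2 = 8.88 V.

V_out ≈ 8.88 V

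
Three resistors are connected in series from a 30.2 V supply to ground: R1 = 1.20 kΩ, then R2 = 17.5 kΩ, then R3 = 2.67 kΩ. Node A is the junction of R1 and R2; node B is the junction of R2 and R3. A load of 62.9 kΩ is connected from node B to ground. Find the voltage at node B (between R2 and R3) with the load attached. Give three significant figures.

V ≈ 3.64 V

At node B, R3 is in parallel with the load: R3‖R_L = 2.561 kΩ.
Below node A the resistance is R2 + (R3‖R_L) = 20.06 kΩ, so V_A = 30.2 × 20.06/21.26 = 28.50 V.
Then V_B = V_A × (R3‖R_L)/(R2 + R3‖R_L) = 28.50 × 2.561/20.06 = 3.64 V.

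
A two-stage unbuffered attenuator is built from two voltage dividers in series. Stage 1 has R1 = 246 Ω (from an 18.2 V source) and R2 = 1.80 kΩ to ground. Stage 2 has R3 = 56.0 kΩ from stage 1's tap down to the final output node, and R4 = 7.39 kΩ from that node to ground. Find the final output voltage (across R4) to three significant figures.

V_out ≈ 1.86 V

Stage 2 presents R3+R4 = 63390 Ω as a load on stage 1's tap.
Stage 1's lower leg becomes R2‖(R3+R4) = 1750 Ω, so V_mid = 18.2 × 1750/1996 = 15.96 V.
Stage 2 is itself unloaded: V_out = V_mid × R4/(R3+R4) = 15.96 × 7390/63390 = 1.86 V.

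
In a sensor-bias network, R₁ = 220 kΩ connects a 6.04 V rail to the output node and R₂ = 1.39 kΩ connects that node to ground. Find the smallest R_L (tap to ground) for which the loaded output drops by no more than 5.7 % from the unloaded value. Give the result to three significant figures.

R_L(min) ≈ 22.9 kΩ

Output resistance R_th = R₁‖R₂ = (220 × 1.39)/221.4 = 1.381 kΩ.
The fractional drop is R_th/(R_th + R_L); requiring this ≤ 0.0570 gives R_L ≥ R_th(1/0.0570 − 1) = 1.381 × 16.54 = 22.9 kΩ.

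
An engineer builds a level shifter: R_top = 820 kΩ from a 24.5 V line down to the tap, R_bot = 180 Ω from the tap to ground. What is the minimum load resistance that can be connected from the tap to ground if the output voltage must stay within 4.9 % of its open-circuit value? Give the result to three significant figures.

Output resistance R_th = R_top‖R_bot = (820000 × 180)/820200 = 180.0 Ω.
The fractional drop is R_th/(R_th + R_L); requiring this ≤ 0.0490 gives R_L ≥ R_th(1/0.0490 − 1) = 180.0 × 19.41 = 3.49 kΩ.

R_L(min) ≈ 3.49 kΩ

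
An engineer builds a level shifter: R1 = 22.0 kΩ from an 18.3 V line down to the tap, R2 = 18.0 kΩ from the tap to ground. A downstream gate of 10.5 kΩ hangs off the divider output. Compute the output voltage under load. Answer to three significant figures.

The load sits in parallel with R2: R2‖R_L = (18.0 × 10.5) / (18.0 + 10.5) = 6.632 kΩ.
V_out = 18.3 × 6.632 / (22.0 + 6.632) = 18.3 × 6.632/28.63 = 4.24 V.

V_out ≈ 4.24 V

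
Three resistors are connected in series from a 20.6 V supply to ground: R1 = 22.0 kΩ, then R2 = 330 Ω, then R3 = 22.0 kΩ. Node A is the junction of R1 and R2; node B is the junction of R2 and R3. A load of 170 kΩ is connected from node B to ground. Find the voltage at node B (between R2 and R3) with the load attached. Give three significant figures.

At node B, R3 is in parallel with the load: R3‖R_L = 19480 Ω.
Below node A the resistance is R2 + (R3‖R_L) = 19810 Ω, so V_A = 20.6 × 19810/41810 = 9.760 V.
Then V_B = V_A × (R3‖R_L)/(R2 + R3‖R_L) = 9.760 × 19480/19810 = 9.60 V.

V ≈ 9.60 V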